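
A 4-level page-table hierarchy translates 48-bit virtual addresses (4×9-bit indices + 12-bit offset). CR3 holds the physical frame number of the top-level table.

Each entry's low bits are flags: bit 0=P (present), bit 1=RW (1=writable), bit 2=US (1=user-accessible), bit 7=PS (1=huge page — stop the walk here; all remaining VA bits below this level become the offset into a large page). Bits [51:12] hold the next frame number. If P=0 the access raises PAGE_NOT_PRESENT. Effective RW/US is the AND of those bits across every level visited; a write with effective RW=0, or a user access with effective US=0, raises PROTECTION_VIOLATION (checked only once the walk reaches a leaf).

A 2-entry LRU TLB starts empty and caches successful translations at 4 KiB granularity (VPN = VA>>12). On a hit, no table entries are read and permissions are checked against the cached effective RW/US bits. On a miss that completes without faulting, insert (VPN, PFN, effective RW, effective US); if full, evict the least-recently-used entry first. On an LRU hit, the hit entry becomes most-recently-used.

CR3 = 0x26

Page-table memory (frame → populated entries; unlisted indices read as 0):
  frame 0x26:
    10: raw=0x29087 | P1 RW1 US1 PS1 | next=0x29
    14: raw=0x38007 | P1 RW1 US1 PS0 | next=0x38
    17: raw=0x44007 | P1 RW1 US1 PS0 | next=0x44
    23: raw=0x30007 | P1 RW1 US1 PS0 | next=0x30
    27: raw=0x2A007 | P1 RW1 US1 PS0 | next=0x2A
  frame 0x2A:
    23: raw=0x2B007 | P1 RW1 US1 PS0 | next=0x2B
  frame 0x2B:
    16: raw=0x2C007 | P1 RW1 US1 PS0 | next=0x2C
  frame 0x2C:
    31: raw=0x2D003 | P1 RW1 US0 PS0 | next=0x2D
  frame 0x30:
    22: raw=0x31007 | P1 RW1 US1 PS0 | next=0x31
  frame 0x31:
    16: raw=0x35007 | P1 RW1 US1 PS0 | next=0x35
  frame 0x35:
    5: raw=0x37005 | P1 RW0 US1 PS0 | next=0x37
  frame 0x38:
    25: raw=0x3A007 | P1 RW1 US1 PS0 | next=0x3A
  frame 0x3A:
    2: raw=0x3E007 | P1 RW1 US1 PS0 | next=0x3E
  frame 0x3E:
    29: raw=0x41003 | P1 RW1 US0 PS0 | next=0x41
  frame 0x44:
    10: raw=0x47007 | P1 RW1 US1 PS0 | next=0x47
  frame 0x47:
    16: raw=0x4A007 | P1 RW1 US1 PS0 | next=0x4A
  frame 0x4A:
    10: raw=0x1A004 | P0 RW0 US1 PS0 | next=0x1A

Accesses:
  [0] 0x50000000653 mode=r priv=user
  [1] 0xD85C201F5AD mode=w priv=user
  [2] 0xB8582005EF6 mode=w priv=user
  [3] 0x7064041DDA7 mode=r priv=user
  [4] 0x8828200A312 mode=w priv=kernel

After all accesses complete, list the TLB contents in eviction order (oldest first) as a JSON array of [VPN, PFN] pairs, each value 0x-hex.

Per-access translation:
#0 VA=0x50000000653 (r,user):
  L0 @0x26[10] → 0x29087  P=1,RW=1,US=1,PS=1
  ✓ 0x29653 (huge @L0)  — 1 lookups
#1 VA=0xD85C201F5AD (w,user):
  L0 @0x26[27] → 0x2A007  P=1,RW=1,US=1,PS=0
  L1 @0x2A[23] → 0x2B007  P=1,RW=1,US=1,PS=0
  L2 @0x2B[16] → 0x2C007  P=1,RW=1,US=1,PS=0
  L3 @0x2C[31] → 0x2D003  P=1,RW=1,US=0,PS=0
  ⇒ fault: PROTECTION_VIOLATION  — 4 lookups
#2 VA=0xB8582005EF6 (w,user):
  L0 @0x26[23] → 0x30007  P=1,RW=1,US=1,PS=0
  L1 @0x30[22] → 0x31007  P=1,RW=1,US=1,PS=0
  L2 @0x31[16] → 0x35007  P=1,RW=1,US=1,PS=0
  L3 @0x35[5] → 0x37005  P=1,RW=0,US=1,PS=0
  ⇒ fault: PROTECTION_VIOLATION  — 4 lookups
#3 VA=0x7064041DDA7 (r,user):
  L0 @0x26[14] → 0x38007  P=1,RW=1,US=1,PS=0
  L1 @0x38[25] → 0x3A007  P=1,RW=1,US=1,PS=0
  L2 @0x3A[2] → 0x3E007  P=1,RW=1,US=1,PS=0
  L3 @0x3E[29] → 0x41003  P=1,RW=1,US=0,PS=0
  ⇒ fault: PROTECTION_VIOLATION  — 4 lookups
#4 VA=0x8828200A312 (w,kernel):
  L0 @0x26[17] → 0x44007  P=1,RW=1,US=1,PS=0
  L1 @0x44[10] → 0x47007  P=1,RW=1,US=1,PS=0
  L2 @0x47[16] → 0x4A007  P=1,RW=1,US=1,PS=0
  L3 @0x4A[10] → 0x1A004  P=0,RW=0,US=1,PS=0
  ⇒ fault: PAGE_NOT_PRESENT  — 4 lookups

TLB: [["0x50000000", "0x29"]]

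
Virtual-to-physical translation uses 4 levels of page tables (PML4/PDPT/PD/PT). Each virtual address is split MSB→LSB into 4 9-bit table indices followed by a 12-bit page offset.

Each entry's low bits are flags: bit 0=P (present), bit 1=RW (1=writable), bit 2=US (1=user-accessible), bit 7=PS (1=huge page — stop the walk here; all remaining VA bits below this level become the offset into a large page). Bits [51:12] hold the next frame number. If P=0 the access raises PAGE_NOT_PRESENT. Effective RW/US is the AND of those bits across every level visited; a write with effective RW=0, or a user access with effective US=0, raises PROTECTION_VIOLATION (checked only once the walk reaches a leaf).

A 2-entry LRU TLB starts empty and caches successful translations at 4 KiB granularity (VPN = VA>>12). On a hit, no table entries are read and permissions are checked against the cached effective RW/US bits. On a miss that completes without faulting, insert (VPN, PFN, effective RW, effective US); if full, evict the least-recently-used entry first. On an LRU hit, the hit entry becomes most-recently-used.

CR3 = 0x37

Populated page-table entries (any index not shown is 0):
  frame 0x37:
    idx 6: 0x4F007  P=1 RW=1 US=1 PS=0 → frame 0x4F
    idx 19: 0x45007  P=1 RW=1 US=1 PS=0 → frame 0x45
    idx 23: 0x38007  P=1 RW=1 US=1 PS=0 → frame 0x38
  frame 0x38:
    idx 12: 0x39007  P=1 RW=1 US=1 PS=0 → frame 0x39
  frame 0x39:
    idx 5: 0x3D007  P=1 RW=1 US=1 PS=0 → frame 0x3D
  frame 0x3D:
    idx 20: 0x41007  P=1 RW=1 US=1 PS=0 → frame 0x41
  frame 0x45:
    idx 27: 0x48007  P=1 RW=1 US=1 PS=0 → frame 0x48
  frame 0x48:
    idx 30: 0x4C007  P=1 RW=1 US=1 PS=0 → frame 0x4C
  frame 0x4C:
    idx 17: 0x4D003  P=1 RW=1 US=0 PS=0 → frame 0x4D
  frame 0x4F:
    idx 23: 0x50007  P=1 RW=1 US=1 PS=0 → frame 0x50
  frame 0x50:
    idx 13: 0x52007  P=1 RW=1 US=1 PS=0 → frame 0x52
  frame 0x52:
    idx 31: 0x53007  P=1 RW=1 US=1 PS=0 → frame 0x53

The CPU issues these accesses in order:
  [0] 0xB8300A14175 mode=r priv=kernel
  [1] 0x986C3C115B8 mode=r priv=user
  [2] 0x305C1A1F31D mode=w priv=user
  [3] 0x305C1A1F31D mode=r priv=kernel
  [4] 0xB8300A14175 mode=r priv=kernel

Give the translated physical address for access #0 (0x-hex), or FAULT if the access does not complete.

Per-access translation:
#0 VA=0xB8300A14175 (r,kernel):
  lvl0: tbl 0x37, slot 23 ⇒ 0x38007 (P1/RW1/US1/PS0)
  lvl1: tbl 0x38, slot 12 ⇒ 0x39007 (P1/RW1/US1/PS0)
  lvl2: tbl 0x39, slot 5 ⇒ 0x3D007 (P1/RW1/US1/PS0)
  lvl3: tbl 0x3D, slot 20 ⇒ 0x41007 (P1/RW1/US1/PS0)
  → PA=0x41175  (4 entries read)
#1 VA=0x986C3C115B8 (r,user):
  lvl0: tbl 0x37, slot 19 ⇒ 0x45007 (P1/RW1/US1/PS0)
  lvl1: tbl 0x45, slot 27 ⇒ 0x48007 (P1/RW1/US1/PS0)
  lvl2: tbl 0x48, slot 30 ⇒ 0x4C007 (P1/RW1/US1/PS0)
  lvl3: tbl 0x4C, slot 17 ⇒ 0x4D003 (P1/RW1/US0/PS0)
  ⇒ fault: PROTECTION_VIOLATION  — 4 lookups
#2 VA=0x305C1A1F31D (w,user):
  lvl0: tbl 0x37, slot 6 ⇒ 0x4F007 (P1/RW1/US1/PS0)
  lvl1: tbl 0x4F, slot 23 ⇒ 0x50007 (P1/RW1/US1/PS0)
  lvl2: tbl 0x50, slot 13 ⇒ 0x52007 (P1/RW1/US1/PS0)
  lvl3: tbl 0x52, slot 31 ⇒ 0x53007 (P1/RW1/US1/PS0)
  → PA=0x5331D  (4 entries read)
#3 VA=0x305C1A1F31D (r,kernel):
  TLB hit vpn=0x305C1A1F → PA=0x5331D
#4 VA=0xB8300A14175 (r,kernel):
  TLB hit vpn=0xB8300A14 → PA=0x41175

Access #0 PA: 0x41175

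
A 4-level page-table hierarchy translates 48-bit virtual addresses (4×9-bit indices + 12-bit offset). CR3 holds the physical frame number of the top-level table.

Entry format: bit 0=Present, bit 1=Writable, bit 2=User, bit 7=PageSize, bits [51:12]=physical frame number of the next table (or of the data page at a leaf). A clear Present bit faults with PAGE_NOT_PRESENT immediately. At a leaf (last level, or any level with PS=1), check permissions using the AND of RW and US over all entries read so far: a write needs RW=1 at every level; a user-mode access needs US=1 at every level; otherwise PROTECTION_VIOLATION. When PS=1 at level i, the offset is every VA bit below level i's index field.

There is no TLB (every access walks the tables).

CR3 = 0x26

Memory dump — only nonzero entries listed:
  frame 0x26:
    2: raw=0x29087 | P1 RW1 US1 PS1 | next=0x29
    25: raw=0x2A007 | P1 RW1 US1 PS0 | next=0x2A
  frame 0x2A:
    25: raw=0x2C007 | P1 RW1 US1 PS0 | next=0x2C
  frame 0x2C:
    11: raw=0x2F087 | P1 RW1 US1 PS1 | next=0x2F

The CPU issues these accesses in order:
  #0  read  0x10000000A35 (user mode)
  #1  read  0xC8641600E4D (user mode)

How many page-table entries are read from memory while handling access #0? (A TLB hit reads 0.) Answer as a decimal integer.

Per-access translation:
#0 VA=0x10000000A35 (r,user):
  [0] read 0x26 idx=2: raw=0x29087 flags P=1 W=1 U=1 S=1
  ⇒ phys 0x29A35 (huge @L0)  [1 reads]
#1 VA=0xC8641600E4D (r,user):
  [0] read 0x26 idx=25: raw=0x2A007 flags P=1 W=1 U=1 S=0
  [1] read 0x2A idx=25: raw=0x2C007 flags P=1 W=1 U=1 S=0
  [2] read 0x2C idx=11: raw=0x2F087 flags P=1 W=1 U=1 S=1
  ⇒ phys 0x2FE4D (huge @L2)  [3 reads]

Entries read for #0: 1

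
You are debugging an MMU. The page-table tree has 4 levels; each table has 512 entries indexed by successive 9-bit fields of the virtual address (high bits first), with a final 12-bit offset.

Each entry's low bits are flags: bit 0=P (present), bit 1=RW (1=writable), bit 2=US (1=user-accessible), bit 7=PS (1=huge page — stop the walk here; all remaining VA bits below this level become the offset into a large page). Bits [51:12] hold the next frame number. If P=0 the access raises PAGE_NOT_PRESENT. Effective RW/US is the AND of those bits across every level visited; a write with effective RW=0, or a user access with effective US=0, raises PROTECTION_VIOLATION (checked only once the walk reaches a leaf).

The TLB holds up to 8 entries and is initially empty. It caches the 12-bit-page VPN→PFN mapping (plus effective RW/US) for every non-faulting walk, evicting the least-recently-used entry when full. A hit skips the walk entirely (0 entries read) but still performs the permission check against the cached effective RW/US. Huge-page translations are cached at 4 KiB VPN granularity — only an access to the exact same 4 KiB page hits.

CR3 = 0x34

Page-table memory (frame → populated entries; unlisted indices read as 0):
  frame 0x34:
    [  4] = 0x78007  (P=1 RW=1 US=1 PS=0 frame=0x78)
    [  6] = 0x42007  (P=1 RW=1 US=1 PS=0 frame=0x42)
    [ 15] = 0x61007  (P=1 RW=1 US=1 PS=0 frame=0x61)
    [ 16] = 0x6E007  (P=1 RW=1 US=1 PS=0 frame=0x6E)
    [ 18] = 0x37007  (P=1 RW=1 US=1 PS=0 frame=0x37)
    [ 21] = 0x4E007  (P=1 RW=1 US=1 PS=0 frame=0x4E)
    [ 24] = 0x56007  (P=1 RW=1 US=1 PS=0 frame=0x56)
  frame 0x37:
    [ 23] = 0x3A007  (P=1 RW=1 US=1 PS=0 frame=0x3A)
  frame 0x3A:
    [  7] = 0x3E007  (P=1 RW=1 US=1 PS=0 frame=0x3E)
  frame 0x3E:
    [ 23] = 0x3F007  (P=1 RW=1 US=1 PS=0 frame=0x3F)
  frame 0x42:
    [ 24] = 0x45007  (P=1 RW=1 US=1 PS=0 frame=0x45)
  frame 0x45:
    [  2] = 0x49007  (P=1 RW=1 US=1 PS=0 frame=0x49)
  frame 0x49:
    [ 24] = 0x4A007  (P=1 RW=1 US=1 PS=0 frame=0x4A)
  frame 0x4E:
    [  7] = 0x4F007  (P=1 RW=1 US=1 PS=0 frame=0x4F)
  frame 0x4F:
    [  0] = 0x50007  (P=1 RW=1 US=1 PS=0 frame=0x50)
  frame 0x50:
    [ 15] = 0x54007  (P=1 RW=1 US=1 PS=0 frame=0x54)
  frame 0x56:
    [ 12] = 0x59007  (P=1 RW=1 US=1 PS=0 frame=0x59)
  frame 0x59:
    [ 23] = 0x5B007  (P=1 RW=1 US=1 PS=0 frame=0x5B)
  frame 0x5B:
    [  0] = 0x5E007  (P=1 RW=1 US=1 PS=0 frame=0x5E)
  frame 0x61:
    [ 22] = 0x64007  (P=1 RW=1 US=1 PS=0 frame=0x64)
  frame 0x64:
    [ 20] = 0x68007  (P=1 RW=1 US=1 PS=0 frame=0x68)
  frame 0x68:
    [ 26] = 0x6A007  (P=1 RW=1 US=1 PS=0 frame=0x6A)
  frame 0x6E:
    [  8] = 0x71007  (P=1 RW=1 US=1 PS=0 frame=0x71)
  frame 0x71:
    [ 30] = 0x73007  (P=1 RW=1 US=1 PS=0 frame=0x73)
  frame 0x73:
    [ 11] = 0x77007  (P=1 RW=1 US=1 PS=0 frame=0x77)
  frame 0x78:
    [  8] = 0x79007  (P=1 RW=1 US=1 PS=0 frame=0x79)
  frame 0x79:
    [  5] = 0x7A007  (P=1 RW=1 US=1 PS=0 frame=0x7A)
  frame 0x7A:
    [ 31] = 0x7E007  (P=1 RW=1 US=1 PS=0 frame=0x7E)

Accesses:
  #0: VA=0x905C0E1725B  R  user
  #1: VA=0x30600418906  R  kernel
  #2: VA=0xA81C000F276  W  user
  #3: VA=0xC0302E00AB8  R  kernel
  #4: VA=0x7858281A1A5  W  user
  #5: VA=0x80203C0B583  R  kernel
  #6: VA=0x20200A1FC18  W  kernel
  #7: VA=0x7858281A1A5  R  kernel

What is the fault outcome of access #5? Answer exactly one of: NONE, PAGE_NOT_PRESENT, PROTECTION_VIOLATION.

Trace:
#0 VA=0x905C0E1725B (r,user):
  L0: frame=0x34 idx=18 entry=0x37007 [P=1 RW=1 US=1 PS=0]
  L1: frame=0x37 idx=23 entry=0x3A007 [P=1 RW=1 US=1 PS=0]
  L2: frame=0x3A idx=7 entry=0x3E007 [P=1 RW=1 US=1 PS=0]
  L3: frame=0x3E idx=23 entry=0x3F007 [P=1 RW=1 US=1 PS=0]
  ⇒ phys 0x3F25B  [4 reads]
#1 VA=0x30600418906 (r,kernel):
  L0: frame=0x34 idx=6 entry=0x42007 [P=1 RW=1 US=1 PS=0]
  L1: frame=0x42 idx=24 entry=0x45007 [P=1 RW=1 US=1 PS=0]
  L2: frame=0x45 idx=2 entry=0x49007 [P=1 RW=1 US=1 PS=0]
  L3: frame=0x49 idx=24 entry=0x4A007 [P=1 RW=1 US=1 PS=0]
  ⇒ phys 0x4A906  [4 reads]
#2 VA=0xA81C000F276 (w,user):
  L0: frame=0x34 idx=21 entry=0x4E007 [P=1 RW=1 US=1 PS=0]
  L1: frame=0x4E idx=7 entry=0x4F007 [P=1 RW=1 US=1 PS=0]
  L2: frame=0x4F idx=0 entry=0x50007 [P=1 RW=1 US=1 PS=0]
  L3: frame=0x50 idx=15 entry=0x54007 [P=1 RW=1 US=1 PS=0]
  ⇒ phys 0x54276  [4 reads]
#3 VA=0xC0302E00AB8 (r,kernel):
  L0: frame=0x34 idx=24 entry=0x56007 [P=1 RW=1 US=1 PS=0]
  L1: frame=0x56 idx=12 entry=0x59007 [P=1 RW=1 US=1 PS=0]
  L2: frame=0x59 idx=23 entry=0x5B007 [P=1 RW=1 US=1 PS=0]
  L3: frame=0x5B idx=0 entry=0x5E007 [P=1 RW=1 US=1 PS=0]
  ⇒ phys 0x5EAB8  [4 reads]
#4 VA=0x7858281A1A5 (w,user):
  L0: frame=0x34 idx=15 entry=0x61007 [P=1 RW=1 US=1 PS=0]
  L1: frame=0x61 idx=22 entry=0x64007 [P=1 RW=1 US=1 PS=0]
  L2: frame=0x64 idx=20 entry=0x68007 [P=1 RW=1 US=1 PS=0]
  L3: frame=0x68 idx=26 entry=0x6A007 [P=1 RW=1 US=1 PS=0]
  ⇒ phys 0x6A1A5  [4 reads]
#5 VA=0x80203C0B583 (r,kernel):
  L0: frame=0x34 idx=16 entry=0x6E007 [P=1 RW=1 US=1 PS=0]
  L1: frame=0x6E idx=8 entry=0x71007 [P=1 RW=1 US=1 PS=0]
  L2: frame=0x71 idx=30 entry=0x73007 [P=1 RW=1 US=1 PS=0]
  L3: frame=0x73 idx=11 entry=0x77007 [P=1 RW=1 US=1 PS=0]
  ⇒ phys 0x77583  [4 reads]
#6 VA=0x20200A1FC18 (w,kernel):
  L0: frame=0x34 idx=4 entry=0x78007 [P=1 RW=1 US=1 PS=0]
  L1: frame=0x78 idx=8 entry=0x79007 [P=1 RW=1 US=1 PS=0]
  L2: frame=0x79 idx=5 entry=0x7A007 [P=1 RW=1 US=1 PS=0]
  L3: frame=0x7A idx=31 entry=0x7E007 [P=1 RW=1 US=1 PS=0]
  ⇒ phys 0x7EC18  [4 reads]
#7 VA=0x7858281A1A5 (r,kernel):
  TLB hit vpn=0x7858281A → PA=0x6A1A5

Access #5 fault: NONE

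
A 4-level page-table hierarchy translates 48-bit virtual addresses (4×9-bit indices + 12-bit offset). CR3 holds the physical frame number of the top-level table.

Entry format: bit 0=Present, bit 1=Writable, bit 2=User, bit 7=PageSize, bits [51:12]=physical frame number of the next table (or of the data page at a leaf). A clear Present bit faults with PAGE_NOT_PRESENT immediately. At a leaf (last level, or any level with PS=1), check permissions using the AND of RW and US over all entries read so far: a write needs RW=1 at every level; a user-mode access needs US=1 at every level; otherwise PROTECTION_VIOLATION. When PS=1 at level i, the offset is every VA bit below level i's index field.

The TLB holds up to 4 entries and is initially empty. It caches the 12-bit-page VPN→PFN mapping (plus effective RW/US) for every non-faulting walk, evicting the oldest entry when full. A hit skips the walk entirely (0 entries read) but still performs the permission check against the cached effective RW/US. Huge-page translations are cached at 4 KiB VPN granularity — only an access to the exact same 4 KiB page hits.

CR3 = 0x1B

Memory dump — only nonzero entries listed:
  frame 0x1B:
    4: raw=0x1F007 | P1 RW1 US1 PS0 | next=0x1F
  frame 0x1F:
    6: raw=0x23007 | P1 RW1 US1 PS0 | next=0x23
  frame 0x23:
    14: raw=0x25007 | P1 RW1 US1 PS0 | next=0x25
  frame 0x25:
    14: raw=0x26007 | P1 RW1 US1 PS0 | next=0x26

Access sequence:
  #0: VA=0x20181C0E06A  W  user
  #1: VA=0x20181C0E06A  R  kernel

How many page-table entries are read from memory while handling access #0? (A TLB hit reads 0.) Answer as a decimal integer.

Walk each access:
#0 VA=0x20181C0E06A (w,user):
  lvl0: tbl 0x1B, slot 4 ⇒ 0x1F007 (P1/RW1/US1/PS0)
  lvl1: tbl 0x1F, slot 6 ⇒ 0x23007 (P1/RW1/US1/PS0)
  lvl2: tbl 0x23, slot 14 ⇒ 0x25007 (P1/RW1/US1/PS0)
  lvl3: tbl 0x25, slot 14 ⇒ 0x26007 (P1/RW1/US1/PS0)
  ⇒ phys 0x2606A  [4 reads]
#1 VA=0x20181C0E06A (r,kernel):
  TLB hit vpn=0x20181C0E → PA=0x2606A

Entries read for #0: 4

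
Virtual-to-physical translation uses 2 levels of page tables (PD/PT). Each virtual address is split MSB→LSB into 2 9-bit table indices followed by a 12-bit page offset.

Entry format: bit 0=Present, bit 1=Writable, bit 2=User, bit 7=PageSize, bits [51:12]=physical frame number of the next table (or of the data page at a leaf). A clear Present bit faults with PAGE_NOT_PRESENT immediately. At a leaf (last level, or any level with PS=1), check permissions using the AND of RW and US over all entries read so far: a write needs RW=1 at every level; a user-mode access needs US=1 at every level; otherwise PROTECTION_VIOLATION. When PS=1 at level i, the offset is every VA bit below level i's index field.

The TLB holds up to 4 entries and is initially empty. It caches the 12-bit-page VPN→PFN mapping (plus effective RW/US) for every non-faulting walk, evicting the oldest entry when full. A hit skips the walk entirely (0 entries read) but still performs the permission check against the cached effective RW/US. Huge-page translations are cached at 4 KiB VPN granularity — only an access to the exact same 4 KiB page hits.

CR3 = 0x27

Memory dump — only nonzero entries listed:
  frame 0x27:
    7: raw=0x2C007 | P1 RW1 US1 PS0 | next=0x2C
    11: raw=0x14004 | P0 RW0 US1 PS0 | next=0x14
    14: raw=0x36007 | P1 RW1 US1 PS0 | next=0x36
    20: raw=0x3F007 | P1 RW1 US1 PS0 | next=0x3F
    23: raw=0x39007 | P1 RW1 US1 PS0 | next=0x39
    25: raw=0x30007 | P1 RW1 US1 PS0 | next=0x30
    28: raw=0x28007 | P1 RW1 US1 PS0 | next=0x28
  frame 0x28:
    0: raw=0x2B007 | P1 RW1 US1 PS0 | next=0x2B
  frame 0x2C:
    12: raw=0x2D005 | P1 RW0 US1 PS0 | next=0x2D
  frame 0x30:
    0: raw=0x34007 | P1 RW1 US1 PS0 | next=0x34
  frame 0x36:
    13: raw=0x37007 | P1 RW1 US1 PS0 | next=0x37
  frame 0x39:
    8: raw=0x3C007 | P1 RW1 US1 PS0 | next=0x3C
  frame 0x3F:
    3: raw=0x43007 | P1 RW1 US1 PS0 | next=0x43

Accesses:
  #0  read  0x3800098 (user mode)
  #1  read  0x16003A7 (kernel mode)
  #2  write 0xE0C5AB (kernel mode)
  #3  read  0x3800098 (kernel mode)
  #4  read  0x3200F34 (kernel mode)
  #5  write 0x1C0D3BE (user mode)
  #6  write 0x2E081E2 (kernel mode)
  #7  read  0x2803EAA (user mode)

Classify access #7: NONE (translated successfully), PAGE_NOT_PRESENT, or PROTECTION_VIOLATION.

Walk each access:
#0 VA=0x3800098 (r,user):
  L0: frame=0x27 idx=28 entry=0x28007 [P=1 RW=1 US=1 PS=0]
  L1: frame=0x28 idx=0 entry=0x2B007 [P=1 RW=1 US=1 PS=0]
  ⇒ phys 0x2B098  [2 reads]
#1 VA=0x16003A7 (r,kernel):
  L0: frame=0x27 idx=11 entry=0x14004 [P=0 RW=0 US=1 PS=0]
  ✗ PAGE_NOT_PRESENT  [1 reads]
#2 VA=0xE0C5AB (w,kernel):
  L0: frame=0x27 idx=7 entry=0x2C007 [P=1 RW=1 US=1 PS=0]
  L1: frame=0x2C idx=12 entry=0x2D005 [P=1 RW=0 US=1 PS=0]
  ✗ PROTECTION_VIOLATION  [2 reads]
#3 VA=0x3800098 (r,kernel):
  TLB hit vpn=0x3800 → PA=0x2B098
#4 VA=0x3200F34 (r,kernel):
  L0: frame=0x27 idx=25 entry=0x30007 [P=1 RW=1 US=1 PS=0]
  L1: frame=0x30 idx=0 entry=0x34007 [P=1 RW=1 US=1 PS=0]
  ⇒ phys 0x34F34  [2 reads]
#5 VA=0x1C0D3BE (w,user):
  L0: frame=0x27 idx=14 entry=0x36007 [P=1 RW=1 US=1 PS=0]
  L1: frame=0x36 idx=13 entry=0x37007 [P=1 RW=1 US=1 PS=0]
  ⇒ phys 0x373BE  [2 reads]
#6 VA=0x2E081E2 (w,kernel):
  L0: frame=0x27 idx=23 entry=0x39007 [P=1 RW=1 US=1 PS=0]
  L1: frame=0x39 idx=8 entry=0x3C007 [P=1 RW=1 US=1 PS=0]
  ⇒ phys 0x3C1E2  [2 reads]
#7 VA=0x2803EAA (r,user):
  L0: frame=0x27 idx=20 entry=0x3F007 [P=1 RW=1 US=1 PS=0]
  L1: frame=0x3F idx=3 entry=0x43007 [P=1 RW=1 US=1 PS=0]
  ⇒ phys 0x43EAA  [2 reads]

Access #7 fault: NONE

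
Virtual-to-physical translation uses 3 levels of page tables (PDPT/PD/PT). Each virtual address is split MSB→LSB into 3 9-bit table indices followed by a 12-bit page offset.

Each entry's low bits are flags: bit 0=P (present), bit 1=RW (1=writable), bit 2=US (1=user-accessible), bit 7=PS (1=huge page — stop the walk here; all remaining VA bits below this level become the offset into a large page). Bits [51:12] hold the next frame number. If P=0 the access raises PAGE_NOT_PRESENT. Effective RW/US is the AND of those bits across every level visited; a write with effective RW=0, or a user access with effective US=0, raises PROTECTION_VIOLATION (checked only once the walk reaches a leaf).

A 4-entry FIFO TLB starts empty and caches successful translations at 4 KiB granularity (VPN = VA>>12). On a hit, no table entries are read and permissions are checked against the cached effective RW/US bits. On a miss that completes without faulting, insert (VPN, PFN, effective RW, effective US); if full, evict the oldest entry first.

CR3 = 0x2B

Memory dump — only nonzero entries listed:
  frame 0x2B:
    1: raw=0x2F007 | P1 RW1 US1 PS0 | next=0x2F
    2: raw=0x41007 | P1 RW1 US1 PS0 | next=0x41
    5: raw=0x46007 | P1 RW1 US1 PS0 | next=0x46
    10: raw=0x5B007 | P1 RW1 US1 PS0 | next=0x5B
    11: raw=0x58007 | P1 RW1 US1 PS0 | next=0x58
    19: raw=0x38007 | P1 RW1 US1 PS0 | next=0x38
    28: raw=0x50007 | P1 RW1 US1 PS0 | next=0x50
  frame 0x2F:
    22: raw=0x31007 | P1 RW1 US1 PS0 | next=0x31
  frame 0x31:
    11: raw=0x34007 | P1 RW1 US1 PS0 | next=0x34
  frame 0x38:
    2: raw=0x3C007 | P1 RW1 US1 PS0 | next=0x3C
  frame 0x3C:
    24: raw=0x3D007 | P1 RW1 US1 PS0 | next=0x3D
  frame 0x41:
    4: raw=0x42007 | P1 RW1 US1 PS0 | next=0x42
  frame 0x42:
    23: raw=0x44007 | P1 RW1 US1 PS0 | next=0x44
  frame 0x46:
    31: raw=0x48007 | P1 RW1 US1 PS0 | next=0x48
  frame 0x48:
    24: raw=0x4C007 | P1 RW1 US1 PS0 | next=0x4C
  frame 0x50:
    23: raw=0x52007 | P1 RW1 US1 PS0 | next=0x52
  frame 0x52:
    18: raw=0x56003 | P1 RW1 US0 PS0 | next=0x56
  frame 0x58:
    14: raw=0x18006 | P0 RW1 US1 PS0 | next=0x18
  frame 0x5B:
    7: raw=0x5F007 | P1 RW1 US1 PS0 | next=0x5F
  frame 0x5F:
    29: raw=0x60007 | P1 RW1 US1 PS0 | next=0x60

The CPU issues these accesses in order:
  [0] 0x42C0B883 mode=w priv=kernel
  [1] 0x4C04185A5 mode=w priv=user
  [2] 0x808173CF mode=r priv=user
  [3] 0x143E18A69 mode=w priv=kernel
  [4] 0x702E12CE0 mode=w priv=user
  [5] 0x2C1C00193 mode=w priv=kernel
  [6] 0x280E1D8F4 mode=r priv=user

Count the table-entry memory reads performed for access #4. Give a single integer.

Per-access translation:
#0 VA=0x42C0B883 (w,kernel):
  L0: frame=0x2B idx=1 entry=0x2F007 [P=1 RW=1 US=1 PS=0]
  L1: frame=0x2F idx=22 entry=0x31007 [P=1 RW=1 US=1 PS=0]
  L2: frame=0x31 idx=11 entry=0x34007 [P=1 RW=1 US=1 PS=0]
  ⇒ phys 0x34883  [3 reads]
#1 VA=0x4C04185A5 (w,user):
  L0: frame=0x2B idx=19 entry=0x38007 [P=1 RW=1 US=1 PS=0]
  L1: frame=0x38 idx=2 entry=0x3C007 [P=1 RW=1 US=1 PS=0]
  L2: frame=0x3C idx=24 entry=0x3D007 [P=1 RW=1 US=1 PS=0]
  ⇒ phys 0x3D5A5  [3 reads]
#2 VA=0x808173CF (r,user):
  L0: frame=0x2B idx=2 entry=0x41007 [P=1 RW=1 US=1 PS=0]
  L1: frame=0x41 idx=4 entry=0x42007 [P=1 RW=1 US=1 PS=0]
  L2: frame=0x42 idx=23 entry=0x44007 [P=1 RW=1 US=1 PS=0]
  ⇒ phys 0x443CF  [3 reads]
#3 VA=0x143E18A69 (w,kernel):
  L0: frame=0x2B idx=5 entry=0x46007 [P=1 RW=1 US=1 PS=0]
  L1: frame=0x46 idx=31 entry=0x48007 [P=1 RW=1 US=1 PS=0]
  L2: frame=0x48 idx=24 entry=0x4C007 [P=1 RW=1 US=1 PS=0]
  ⇒ phys 0x4CA69  [3 reads]
#4 VA=0x702E12CE0 (w,user):
  L0: frame=0x2B idx=28 entry=0x50007 [P=1 RW=1 US=1 PS=0]
  L1: frame=0x50 idx=23 entry=0x52007 [P=1 RW=1 US=1 PS=0]
  L2: frame=0x52 idx=18 entry=0x56003 [P=1 RW=1 US=0 PS=0]
  ⇒ fault: PROTECTION_VIOLATION  — 3 lookups
#5 VA=0x2C1C00193 (w,kernel):
  L0: frame=0x2B idx=11 entry=0x58007 [P=1 RW=1 US=1 PS=0]
  L1: frame=0x58 idx=14 entry=0x18006 [P=0 RW=1 US=1 PS=0]
  ⇒ fault: PAGE_NOT_PRESENT  — 2 lookups
#6 VA=0x280E1D8F4 (r,user):
  L0: frame=0x2B idx=10 entry=0x5B007 [P=1 RW=1 US=1 PS=0]
  L1: frame=0x5B idx=7 entry=0x5F007 [P=1 RW=1 US=1 PS=0]
  L2: frame=0x5F idx=29 entry=0x60007 [P=1 RW=1 US=1 PS=0]
  ⇒ phys 0x608F4  [3 reads]

Entries read for #4: 3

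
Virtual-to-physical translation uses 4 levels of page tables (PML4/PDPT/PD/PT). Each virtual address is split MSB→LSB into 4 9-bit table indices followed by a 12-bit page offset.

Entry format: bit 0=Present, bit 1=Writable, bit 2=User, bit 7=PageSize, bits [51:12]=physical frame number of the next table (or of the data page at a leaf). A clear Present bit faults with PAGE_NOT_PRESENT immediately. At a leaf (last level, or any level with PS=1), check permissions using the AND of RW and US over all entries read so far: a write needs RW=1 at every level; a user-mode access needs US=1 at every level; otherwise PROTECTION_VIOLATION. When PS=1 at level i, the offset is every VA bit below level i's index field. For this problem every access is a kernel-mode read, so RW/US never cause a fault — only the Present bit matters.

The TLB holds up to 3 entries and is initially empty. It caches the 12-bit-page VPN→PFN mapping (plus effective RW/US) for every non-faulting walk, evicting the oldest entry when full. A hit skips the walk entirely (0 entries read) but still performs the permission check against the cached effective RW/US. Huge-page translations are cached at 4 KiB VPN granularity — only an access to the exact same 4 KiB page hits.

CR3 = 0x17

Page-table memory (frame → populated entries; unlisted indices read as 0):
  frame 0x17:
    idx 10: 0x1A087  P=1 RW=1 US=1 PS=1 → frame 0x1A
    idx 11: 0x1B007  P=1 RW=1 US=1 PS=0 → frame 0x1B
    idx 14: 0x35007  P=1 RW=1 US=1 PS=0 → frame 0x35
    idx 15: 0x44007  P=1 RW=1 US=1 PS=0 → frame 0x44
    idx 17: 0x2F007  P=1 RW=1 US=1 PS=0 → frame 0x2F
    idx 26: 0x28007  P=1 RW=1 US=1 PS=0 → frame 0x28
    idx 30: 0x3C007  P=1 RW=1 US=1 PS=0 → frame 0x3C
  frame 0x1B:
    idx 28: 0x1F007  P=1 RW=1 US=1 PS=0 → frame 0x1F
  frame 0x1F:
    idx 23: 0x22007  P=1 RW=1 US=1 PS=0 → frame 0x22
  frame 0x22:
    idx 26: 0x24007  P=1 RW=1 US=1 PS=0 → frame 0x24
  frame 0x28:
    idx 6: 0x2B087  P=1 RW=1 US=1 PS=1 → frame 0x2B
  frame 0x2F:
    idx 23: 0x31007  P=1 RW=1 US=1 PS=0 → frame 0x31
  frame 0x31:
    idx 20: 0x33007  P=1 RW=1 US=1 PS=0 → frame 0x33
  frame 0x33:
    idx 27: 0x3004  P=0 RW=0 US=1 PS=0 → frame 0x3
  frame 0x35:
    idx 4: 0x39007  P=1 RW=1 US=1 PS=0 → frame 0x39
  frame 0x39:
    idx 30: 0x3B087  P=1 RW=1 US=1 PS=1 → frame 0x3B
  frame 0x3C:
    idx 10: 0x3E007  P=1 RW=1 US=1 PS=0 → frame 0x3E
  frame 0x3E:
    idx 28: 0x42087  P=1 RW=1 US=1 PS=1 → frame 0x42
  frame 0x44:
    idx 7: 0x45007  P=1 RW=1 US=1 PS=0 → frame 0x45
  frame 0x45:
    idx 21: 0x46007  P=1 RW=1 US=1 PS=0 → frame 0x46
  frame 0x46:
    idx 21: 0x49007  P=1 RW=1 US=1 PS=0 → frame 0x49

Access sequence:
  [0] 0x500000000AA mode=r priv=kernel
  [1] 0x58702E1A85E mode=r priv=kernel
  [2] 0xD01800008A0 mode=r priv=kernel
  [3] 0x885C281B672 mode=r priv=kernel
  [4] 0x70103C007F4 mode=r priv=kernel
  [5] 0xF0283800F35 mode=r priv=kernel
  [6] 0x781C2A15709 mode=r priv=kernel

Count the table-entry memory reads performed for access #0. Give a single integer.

Trace:
#0 VA=0x500000000AA (r,kernel):
  L0 @0x17[10] → 0x1A087  P=1,RW=1,US=1,PS=1
  ⇒ phys 0x1A0AA (huge @L0)  [1 reads]
#1 VA=0x58702E1A85E (r,kernel):
  L0 @0x17[11] → 0x1B007  P=1,RW=1,US=1,PS=0
  L1 @0x1B[28] → 0x1F007  P=1,RW=1,US=1,PS=0
  L2 @0x1F[23] → 0x22007  P=1,RW=1,US=1,PS=0
  L3 @0x22[26] → 0x24007  P=1,RW=1,US=1,PS=0
  ⇒ phys 0x2485E  [4 reads]
#2 VA=0xD01800008A0 (r,kernel):
  L0 @0x17[26] → 0x28007  P=1,RW=1,US=1,PS=0
  L1 @0x28[6] → 0x2B087  P=1,RW=1,US=1,PS=1
  ⇒ phys 0x2B8A0 (huge @L1)  [2 reads]
#3 VA=0x885C281B672 (r,kernel):
  L0 @0x17[17] → 0x2F007  P=1,RW=1,US=1,PS=0
  L1 @0x2F[23] → 0x31007  P=1,RW=1,US=1,PS=0
  L2 @0x31[20] → 0x33007  P=1,RW=1,US=1,PS=0
  L3 @0x33[27] → 0x3004  P=0,RW=0,US=1,PS=0
  ✗ PAGE_NOT_PRESENT  [4 reads]
#4 VA=0x70103C007F4 (r,kernel):
  L0 @0x17[14] → 0x35007  P=1,RW=1,US=1,PS=0
  L1 @0x35[4] → 0x39007  P=1,RW=1,US=1,PS=0
  L2 @0x39[30] → 0x3B087  P=1,RW=1,US=1,PS=1
  ⇒ phys 0x3B7F4 (huge @L2)  [3 reads]
#5 VA=0xF0283800F35 (r,kernel):
  L0 @0x17[30] → 0x3C007  P=1,RW=1,US=1,PS=0
  L1 @0x3C[10] → 0x3E007  P=1,RW=1,US=1,PS=0
  L2 @0x3E[28] → 0x42087  P=1,RW=1,US=1,PS=1
  ⇒ phys 0x42F35 (huge @L2)  [3 reads]
#6 VA=0x781C2A15709 (r,kernel):
  L0 @0x17[15] → 0x44007  P=1,RW=1,US=1,PS=0
  L1 @0x44[7] → 0x45007  P=1,RW=1,US=1,PS=0
  L2 @0x45[21] → 0x46007  P=1,RW=1,US=1,PS=0
  L3 @0x46[21] → 0x49007  P=1,RW=1,US=1,PS=0
  ⇒ phys 0x49709  [4 reads]

Entries read for #0: 1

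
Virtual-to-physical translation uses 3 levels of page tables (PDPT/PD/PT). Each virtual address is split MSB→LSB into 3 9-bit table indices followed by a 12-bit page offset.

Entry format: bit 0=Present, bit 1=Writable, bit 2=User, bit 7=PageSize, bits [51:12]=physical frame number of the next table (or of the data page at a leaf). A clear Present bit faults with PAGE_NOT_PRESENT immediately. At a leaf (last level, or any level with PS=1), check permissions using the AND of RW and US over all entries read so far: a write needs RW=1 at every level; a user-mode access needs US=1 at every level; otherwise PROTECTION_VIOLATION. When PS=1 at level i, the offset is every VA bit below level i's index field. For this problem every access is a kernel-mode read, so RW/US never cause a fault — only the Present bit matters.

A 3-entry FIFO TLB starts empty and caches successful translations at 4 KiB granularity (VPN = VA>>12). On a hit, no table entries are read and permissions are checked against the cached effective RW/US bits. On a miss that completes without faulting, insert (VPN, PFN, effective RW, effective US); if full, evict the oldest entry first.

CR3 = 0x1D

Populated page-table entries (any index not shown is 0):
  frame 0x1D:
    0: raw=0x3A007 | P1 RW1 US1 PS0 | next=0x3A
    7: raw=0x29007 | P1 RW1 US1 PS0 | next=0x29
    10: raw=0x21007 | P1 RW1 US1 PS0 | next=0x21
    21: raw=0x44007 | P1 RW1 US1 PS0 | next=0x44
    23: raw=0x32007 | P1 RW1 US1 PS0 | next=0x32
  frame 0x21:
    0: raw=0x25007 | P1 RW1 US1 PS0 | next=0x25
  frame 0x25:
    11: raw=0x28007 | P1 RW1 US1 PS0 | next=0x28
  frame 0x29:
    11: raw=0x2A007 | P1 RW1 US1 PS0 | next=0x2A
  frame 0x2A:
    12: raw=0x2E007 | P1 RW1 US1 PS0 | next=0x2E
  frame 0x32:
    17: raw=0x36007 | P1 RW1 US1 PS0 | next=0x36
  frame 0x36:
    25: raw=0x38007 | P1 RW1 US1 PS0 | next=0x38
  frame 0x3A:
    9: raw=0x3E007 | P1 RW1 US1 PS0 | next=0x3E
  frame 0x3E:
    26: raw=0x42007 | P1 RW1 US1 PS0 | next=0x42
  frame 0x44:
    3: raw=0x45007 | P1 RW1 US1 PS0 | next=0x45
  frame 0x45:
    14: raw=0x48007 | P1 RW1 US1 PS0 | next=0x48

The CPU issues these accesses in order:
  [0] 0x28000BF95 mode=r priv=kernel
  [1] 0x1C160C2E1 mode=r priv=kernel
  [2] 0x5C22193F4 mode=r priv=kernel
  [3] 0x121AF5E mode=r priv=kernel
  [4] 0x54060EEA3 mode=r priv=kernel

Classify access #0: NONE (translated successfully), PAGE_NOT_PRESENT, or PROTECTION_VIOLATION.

Walk each access:
#0 VA=0x28000BF95 (r,kernel):
  L0: frame=0x1D idx=10 entry=0x21007 [P=1 RW=1 US=1 PS=0]
  L1: frame=0x21 idx=0 entry=0x25007 [P=1 RW=1 US=1 PS=0]
  L2: frame=0x25 idx=11 entry=0x28007 [P=1 RW=1 US=1 PS=0]
  ⇒ phys 0x28F95  [3 reads]
#1 VA=0x1C160C2E1 (r,kernel):
  L0: frame=0x1D idx=7 entry=0x29007 [P=1 RW=1 US=1 PS=0]
  L1: frame=0x29 idx=11 entry=0x2A007 [P=1 RW=1 US=1 PS=0]
  L2: frame=0x2A idx=12 entry=0x2E007 [P=1 RW=1 US=1 PS=0]
  ⇒ phys 0x2E2E1  [3 reads]
#2 VA=0x5C22193F4 (r,kernel):
  L0: frame=0x1D idx=23 entry=0x32007 [P=1 RW=1 US=1 PS=0]
  L1: frame=0x32 idx=17 entry=0x36007 [P=1 RW=1 US=1 PS=0]
  L2: frame=0x36 idx=25 entry=0x38007 [P=1 RW=1 US=1 PS=0]
  ⇒ phys 0x383F4  [3 reads]
#3 VA=0x121AF5E (r,kernel):
  L0: frame=0x1D idx=0 entry=0x3A007 [P=1 RW=1 US=1 PS=0]
  L1: frame=0x3A idx=9 entry=0x3E007 [P=1 RW=1 US=1 PS=0]
  L2: frame=0x3E idx=26 entry=0x42007 [P=1 RW=1 US=1 PS=0]
  ⇒ phys 0x42F5E  [3 reads]
#4 VA=0x54060EEA3 (r,kernel):
  L0: frame=0x1D idx=21 entry=0x44007 [P=1 RW=1 US=1 PS=0]
  L1: frame=0x44 idx=3 entry=0x45007 [P=1 RW=1 US=1 PS=0]
  L2: frame=0x45 idx=14 entry=0x48007 [P=1 RW=1 US=1 PS=0]
  ⇒ phys 0x48EA3  [3 reads]

Access #0 fault: NONE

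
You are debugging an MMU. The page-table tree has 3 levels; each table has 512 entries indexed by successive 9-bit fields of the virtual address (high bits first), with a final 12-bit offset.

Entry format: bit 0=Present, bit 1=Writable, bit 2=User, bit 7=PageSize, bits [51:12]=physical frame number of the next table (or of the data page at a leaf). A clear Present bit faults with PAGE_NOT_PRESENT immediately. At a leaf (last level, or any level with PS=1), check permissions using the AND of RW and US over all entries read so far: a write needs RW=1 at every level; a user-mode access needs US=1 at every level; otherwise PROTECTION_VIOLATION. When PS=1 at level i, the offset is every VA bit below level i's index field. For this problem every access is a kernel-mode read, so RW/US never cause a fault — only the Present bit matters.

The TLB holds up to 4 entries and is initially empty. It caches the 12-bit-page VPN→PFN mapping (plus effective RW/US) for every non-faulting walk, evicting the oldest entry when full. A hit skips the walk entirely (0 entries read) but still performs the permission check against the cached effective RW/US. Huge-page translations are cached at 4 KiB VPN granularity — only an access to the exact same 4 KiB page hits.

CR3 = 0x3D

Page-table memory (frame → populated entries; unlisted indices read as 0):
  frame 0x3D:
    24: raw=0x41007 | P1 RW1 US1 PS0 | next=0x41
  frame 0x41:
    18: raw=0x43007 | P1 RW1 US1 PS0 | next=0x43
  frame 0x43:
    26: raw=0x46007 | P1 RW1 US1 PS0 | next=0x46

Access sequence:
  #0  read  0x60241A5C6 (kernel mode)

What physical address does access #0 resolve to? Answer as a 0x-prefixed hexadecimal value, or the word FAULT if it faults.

Walk each access:
#0 VA=0x60241A5C6 (r,kernel):
  L0: frame=0x3D idx=24 entry=0x41007 [P=1 RW=1 US=1 PS=0]
  L1: frame=0x41 idx=18 entry=0x43007 [P=1 RW=1 US=1 PS=0]
  L2: frame=0x43 idx=26 entry=0x46007 [P=1 RW=1 US=1 PS=0]
  → PA=0x465C6  (3 entries read)

Access #0 PA: 0x465C6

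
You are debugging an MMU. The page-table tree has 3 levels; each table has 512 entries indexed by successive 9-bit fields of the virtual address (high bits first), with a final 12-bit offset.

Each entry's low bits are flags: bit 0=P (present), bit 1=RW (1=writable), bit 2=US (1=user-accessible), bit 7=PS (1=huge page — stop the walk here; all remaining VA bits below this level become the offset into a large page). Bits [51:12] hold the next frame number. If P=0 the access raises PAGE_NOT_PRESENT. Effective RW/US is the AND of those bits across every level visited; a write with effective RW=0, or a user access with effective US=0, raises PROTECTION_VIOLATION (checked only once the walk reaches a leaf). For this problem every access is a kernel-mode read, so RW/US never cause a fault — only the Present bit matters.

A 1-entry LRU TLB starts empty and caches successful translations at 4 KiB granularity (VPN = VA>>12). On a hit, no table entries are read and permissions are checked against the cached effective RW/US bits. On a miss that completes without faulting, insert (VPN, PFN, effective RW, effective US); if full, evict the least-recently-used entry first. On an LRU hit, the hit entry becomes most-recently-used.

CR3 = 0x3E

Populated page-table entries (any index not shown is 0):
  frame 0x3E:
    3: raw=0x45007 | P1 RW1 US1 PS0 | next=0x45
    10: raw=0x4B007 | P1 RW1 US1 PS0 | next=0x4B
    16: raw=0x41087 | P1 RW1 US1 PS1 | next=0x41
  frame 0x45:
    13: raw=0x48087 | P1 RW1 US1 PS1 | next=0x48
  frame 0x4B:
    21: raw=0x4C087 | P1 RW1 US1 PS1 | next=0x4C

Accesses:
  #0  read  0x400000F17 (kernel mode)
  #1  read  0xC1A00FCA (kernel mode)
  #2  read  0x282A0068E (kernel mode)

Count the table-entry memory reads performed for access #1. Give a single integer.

Walk each access:
#0 VA=0x400000F17 (r,kernel):
  L0 @0x3E[16] → 0x41087  P=1,RW=1,US=1,PS=1
  ⇒ phys 0x41F17 (huge @L0)  [1 reads]
#1 VA=0xC1A00FCA (r,kernel):
  L0 @0x3E[3] → 0x45007  P=1,RW=1,US=1,PS=0
  L1 @0x45[13] → 0x48087  P=1,RW=1,US=1,PS=1
  ⇒ phys 0x48FCA (huge @L1)  [2 reads]
#2 VA=0x282A0068E (r,kernel):
  L0 @0x3E[10] → 0x4B007  P=1,RW=1,US=1,PS=0
  L1 @0x4B[21] → 0x4C087  P=1,RW=1,US=1,PS=1
  ⇒ phys 0x4C68E (huge @L1)  [2 reads]

Entries read for #1: 2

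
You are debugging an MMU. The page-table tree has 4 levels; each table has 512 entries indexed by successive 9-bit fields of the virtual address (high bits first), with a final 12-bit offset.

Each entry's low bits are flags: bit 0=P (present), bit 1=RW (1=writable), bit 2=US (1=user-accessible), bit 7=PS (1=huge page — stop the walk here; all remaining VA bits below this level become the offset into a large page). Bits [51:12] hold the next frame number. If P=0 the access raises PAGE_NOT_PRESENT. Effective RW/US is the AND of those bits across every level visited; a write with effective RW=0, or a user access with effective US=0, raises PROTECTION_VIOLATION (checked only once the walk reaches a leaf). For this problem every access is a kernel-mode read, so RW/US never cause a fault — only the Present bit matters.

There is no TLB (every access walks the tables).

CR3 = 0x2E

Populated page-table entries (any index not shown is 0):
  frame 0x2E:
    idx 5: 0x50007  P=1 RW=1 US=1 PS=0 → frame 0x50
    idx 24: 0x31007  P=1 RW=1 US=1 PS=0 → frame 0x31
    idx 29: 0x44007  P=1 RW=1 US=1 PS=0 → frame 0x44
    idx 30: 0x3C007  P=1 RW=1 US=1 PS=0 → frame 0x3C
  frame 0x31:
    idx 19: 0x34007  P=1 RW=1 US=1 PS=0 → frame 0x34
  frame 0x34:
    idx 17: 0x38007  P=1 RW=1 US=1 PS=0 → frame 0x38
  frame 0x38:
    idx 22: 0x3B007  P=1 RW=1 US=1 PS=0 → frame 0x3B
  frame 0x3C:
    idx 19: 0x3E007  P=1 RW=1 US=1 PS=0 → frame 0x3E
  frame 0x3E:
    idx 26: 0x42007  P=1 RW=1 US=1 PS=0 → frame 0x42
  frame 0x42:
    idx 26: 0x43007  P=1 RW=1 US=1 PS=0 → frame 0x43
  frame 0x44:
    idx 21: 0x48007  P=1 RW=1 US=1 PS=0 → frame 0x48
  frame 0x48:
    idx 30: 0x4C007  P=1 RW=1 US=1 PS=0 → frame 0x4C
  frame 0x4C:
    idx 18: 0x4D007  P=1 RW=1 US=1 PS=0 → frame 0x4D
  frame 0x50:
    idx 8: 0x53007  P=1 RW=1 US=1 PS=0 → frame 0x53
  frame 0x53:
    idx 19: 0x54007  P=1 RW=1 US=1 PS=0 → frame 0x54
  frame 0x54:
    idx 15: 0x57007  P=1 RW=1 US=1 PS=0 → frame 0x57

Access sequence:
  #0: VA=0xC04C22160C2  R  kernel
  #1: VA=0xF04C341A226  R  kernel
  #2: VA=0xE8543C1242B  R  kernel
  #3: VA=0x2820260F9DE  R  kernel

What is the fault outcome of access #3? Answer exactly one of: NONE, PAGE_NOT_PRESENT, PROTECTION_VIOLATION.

Per-access translation:
#0 VA=0xC04C22160C2 (r,kernel):
  L0: frame=0x2E idx=24 entry=0x31007 [P=1 RW=1 US=1 PS=0]
  L1: frame=0x31 idx=19 entry=0x34007 [P=1 RW=1 US=1 PS=0]
  L2: frame=0x34 idx=17 entry=0x38007 [P=1 RW=1 US=1 PS=0]
  L3: frame=0x38 idx=22 entry=0x3B007 [P=1 RW=1 US=1 PS=0]
  ⇒ phys 0x3B0C2  [4 reads]
#1 VA=0xF04C341A226 (r,kernel):
  L0: frame=0x2E idx=30 entry=0x3C007 [P=1 RW=1 US=1 PS=0]
  L1: frame=0x3C idx=19 entry=0x3E007 [P=1 RW=1 US=1 PS=0]
  L2: frame=0x3E idx=26 entry=0x42007 [P=1 RW=1 US=1 PS=0]
  L3: frame=0x42 idx=26 entry=0x43007 [P=1 RW=1 US=1 PS=0]
  ⇒ phys 0x43226  [4 reads]
#2 VA=0xE8543C1242B (r,kernel):
  L0: frame=0x2E idx=29 entry=0x44007 [P=1 RW=1 US=1 PS=0]
  L1: frame=0x44 idx=21 entry=0x48007 [P=1 RW=1 US=1 PS=0]
  L2: frame=0x48 idx=30 entry=0x4C007 [P=1 RW=1 US=1 PS=0]
  L3: frame=0x4C idx=18 entry=0x4D007 [P=1 RW=1 US=1 PS=0]
  ⇒ phys 0x4D42B  [4 reads]
#3 VA=0x2820260F9DE (r,kernel):
  L0: frame=0x2E idx=5 entry=0x50007 [P=1 RW=1 US=1 PS=0]
  L1: frame=0x50 idx=8 entry=0x53007 [P=1 RW=1 US=1 PS=0]
  L2: frame=0x53 idx=19 entry=0x54007 [P=1 RW=1 US=1 PS=0]
  L3: frame=0x54 idx=15 entry=0x57007 [P=1 RW=1 US=1 PS=0]
  ⇒ phys 0x579DE  [4 reads]

Access #3 fault: NONE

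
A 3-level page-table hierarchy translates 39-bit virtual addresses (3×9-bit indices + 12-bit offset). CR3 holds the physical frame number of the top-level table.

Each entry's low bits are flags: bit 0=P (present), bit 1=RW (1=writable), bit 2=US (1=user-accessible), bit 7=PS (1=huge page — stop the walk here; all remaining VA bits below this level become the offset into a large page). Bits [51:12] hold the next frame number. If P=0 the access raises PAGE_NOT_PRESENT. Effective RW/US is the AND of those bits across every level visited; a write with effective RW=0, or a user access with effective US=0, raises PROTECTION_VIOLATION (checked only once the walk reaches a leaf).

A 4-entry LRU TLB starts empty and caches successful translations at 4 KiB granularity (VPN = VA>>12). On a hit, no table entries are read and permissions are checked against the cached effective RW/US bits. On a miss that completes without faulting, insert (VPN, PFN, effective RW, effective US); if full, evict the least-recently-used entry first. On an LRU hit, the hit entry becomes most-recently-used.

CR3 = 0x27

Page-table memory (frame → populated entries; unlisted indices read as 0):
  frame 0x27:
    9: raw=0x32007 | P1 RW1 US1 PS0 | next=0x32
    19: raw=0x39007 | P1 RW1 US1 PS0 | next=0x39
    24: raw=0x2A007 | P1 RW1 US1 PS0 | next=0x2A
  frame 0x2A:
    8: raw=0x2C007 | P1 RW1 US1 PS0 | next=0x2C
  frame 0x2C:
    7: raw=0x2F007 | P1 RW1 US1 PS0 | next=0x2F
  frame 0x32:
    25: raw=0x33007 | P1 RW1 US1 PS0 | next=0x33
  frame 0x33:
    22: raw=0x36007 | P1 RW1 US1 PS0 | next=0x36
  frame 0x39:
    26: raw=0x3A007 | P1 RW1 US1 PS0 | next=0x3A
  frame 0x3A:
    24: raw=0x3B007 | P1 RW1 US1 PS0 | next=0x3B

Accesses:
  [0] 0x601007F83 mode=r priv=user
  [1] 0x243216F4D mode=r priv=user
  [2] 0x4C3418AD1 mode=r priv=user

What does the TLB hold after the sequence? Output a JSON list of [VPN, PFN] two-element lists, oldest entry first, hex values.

Walk each access:
#0 VA=0x601007F83 (r,user):
  L0: frame=0x27 idx=24 entry=0x2A007 [P=1 RW=1 US=1 PS=0]
  L1: frame=0x2A idx=8 entry=0x2C007 [P=1 RW=1 US=1 PS=0]
  L2: frame=0x2C idx=7 entry=0x2F007 [P=1 RW=1 US=1 PS=0]
  ✓ 0x2FF83  — 3 lookups
#1 VA=0x243216F4D (r,user):
  L0: frame=0x27 idx=9 entry=0x32007 [P=1 RW=1 US=1 PS=0]
  L1: frame=0x32 idx=25 entry=0x33007 [P=1 RW=1 US=1 PS=0]
  L2: frame=0x33 idx=22 entry=0x36007 [P=1 RW=1 US=1 PS=0]
  ✓ 0x36F4D  — 3 lookups
#2 VA=0x4C3418AD1 (r,user):
  L0: frame=0x27 idx=19 entry=0x39007 [P=1 RW=1 US=1 PS=0]
  L1: frame=0x39 idx=26 entry=0x3A007 [P=1 RW=1 US=1 PS=0]
  L2: frame=0x3A idx=24 entry=0x3B007 [P=1 RW=1 US=1 PS=0]
  ✓ 0x3BAD1  — 3 lookups

TLB: [["0x601007", "0x2F"], ["0x243216", "0x36"], ["0x4C3418", "0x3B"]]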